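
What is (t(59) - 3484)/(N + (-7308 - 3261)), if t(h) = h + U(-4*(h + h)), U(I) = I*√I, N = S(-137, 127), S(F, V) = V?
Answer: 3425/10442 + 472*I*√118/5221 ≈ 0.328 + 0.98204*I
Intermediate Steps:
N = 127
U(I) = I^(3/2)
t(h) = h + 16*√2*(-h)^(3/2) (t(h) = h + (-4*(h + h))^(3/2) = h + (-8*h)^(3/2) = h + 16*√2*(-h)^(3/2))
(t(59) - 3484)/(N + (-7308 - 3261)) = ((59 + 16*√2*(-1*59)^(3/2)) - 3484)/(127 + (-7308 - 3261)) = ((59 + 16*√2*(-59)^(3/2)) - 3484)/(127 - 10569) = ((59 + 16*√2*(-59*I*√59)) - 3484)/(-10442) = ((59 - 944*I*√118) - 3484)*(-1/10442) = (-3425 - 944*I*√118)*(-1/10442) = 3425/10442 + 472*I*√118/5221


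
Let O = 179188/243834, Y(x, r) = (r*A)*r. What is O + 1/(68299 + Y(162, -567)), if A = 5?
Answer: 150136729853/204301681248 ≈ 0.73488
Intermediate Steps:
Y(x, r) = 5*r² (Y(x, r) = (r*5)*r = (5*r)*r = 5*r²)
O = 89594/121917 (O = 179188*(1/243834) = 89594/121917 ≈ 0.73488)
O + 1/(68299 + Y(162, -567)) = 89594/121917 + 1/(68299 + 5*(-567)²) = 89594/121917 + 1/(68299 + 5*321489) = 89594/121917 + 1/(68299 + 1607445) = 89594/121917 + 1/1675744 = 150136729853/204301681248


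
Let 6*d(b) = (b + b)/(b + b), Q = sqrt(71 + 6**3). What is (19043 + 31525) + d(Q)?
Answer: 303409/6 ≈ 50568.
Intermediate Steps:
Q = sqrt(287) (Q = sqrt(71 + 216) = sqrt(287) ≈ 16.941)
d(b) = 1/6 (d(b) = ((b + b)/(b + b))/6 = ((2*b)/((2*b)))/6 = ((2*b)*(1/(2*b)))/6 = (1/6)*1 = 1/6)
(19043 + 31525) + d(Q) = (19043 + 31525) + 1/6 = 50568 + 1/6 = 303409/6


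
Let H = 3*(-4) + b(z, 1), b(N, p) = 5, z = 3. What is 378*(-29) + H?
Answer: -10969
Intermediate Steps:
H = -7 (H = 3*(-4) + 5 = -12 + 5 = -7)
378*(-29) + H = 378*(-29) - 7 = -10962 - 7 = -10969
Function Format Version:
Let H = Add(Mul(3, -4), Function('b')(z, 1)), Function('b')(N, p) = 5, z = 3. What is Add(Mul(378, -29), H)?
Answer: -10969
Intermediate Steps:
H = -7 (H = Add(Mul(3, -4), 5) = Add(-12, 5) = -7)
Add(Mul(378, -29), H) = Add(Mul(378, -29), -7) = Add(-10962, -7) = -10969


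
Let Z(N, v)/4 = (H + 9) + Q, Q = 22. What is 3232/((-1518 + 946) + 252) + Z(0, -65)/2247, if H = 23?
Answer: -74929/7490 ≈ -10.004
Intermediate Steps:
Z(N, v) = 216 (Z(N, v) = 4*((23 + 9) + 22) = 4*(32 + 22) = 4*54 = 216)
3232/((-1518 + 946) + 252) + Z(0, -65)/2247 = 3232/((-1518 + 946) + 252) + 216/2247 = 3232/(-572 + 252) + 216*(1/2247) = 3232/(-320) + 72/749 = 3232*(-1/320) + 72/749 = -101/10 + 72/749 = -74929/7490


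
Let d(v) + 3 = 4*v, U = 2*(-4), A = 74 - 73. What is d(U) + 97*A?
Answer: 62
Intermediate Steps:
A = 1
U = -8
d(v) = -3 + 4*v
d(U) + 97*A = (-3 + 4*(-8)) + 97*1 = (-3 - 32) + 97 = -35 + 97 = 62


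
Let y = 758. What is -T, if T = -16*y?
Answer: 12128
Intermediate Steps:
T = -12128 (T = -16*758 = -12128)
-T = -1*(-12128) = 12128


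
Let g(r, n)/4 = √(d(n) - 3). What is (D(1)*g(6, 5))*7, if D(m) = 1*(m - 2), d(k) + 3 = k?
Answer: -28*I ≈ -28.0*I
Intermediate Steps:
d(k) = -3 + k
D(m) = -2 + m (D(m) = 1*(-2 + m) = -2 + m)
g(r, n) = 4*√(-6 + n) (g(r, n) = 4*√((-3 + n) - 3) = 4*√(-6 + n))
(D(1)*g(6, 5))*7 = ((-2 + 1)*(4*√(-6 + 5)))*7 = -4*√(-1)*7 = -4*I*7 = -28*I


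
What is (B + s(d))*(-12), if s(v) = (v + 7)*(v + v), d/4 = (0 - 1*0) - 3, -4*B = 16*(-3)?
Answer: -1584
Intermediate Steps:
B = 12 (B = -4*(-3) = -¼*(-48) = 12)
d = -12 (d = 4*((0 - 1*0) - 3) = 4*((0 + 0) - 3) = 4*(0 - 3) = 4*(-3) = -12)
s(v) = 2*v*(7 + v) (s(v) = (7 + v)*(2*v) = 2*v*(7 + v))
(B + s(d))*(-12) = (12 + 2*(-12)*(7 - 12))*(-12) = (12 + 2*(-12)*(-5))*(-12) = (12 + 120)*(-12) = 132*(-12) = -1584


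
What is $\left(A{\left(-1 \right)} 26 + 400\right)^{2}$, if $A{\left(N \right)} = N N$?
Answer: $181476$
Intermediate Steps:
$A{\left(N \right)} = N^{2}$
$\left(A{\left(-1 \right)} 26 + 400\right)^{2} = \left(\left(-1\right)^{2} \cdot 26 + 400\right)^{2} = \left(1 \cdot 26 + 400\right)^{2} = \left(26 + 400\right)^{2} = 426^{2} = 181476$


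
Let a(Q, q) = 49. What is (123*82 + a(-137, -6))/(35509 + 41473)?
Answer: 10135/76982 ≈ 0.13165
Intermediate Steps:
(123*82 + a(-137, -6))/(35509 + 41473) = (123*82 + 49)/(35509 + 41473) = (10086 + 49)/76982 = 10135*(1/76982) = 10135/76982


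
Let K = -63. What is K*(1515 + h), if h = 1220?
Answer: -172305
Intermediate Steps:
K*(1515 + h) = -63*(1515 + 1220) = -63*2735 = -172305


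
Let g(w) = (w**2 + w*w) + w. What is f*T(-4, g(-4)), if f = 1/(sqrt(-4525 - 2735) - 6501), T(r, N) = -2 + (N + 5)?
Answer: -6107/1280917 - 62*I*sqrt(15)/3842751 ≈ -0.0047677 - 6.2488e-5*I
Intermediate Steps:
g(w) = w + 2*w**2 (g(w) = (w**2 + w**2) + w = 2*w**2 + w = w + 2*w**2)
T(r, N) = 3 + N (T(r, N) = -2 + (5 + N) = 3 + N)
f = 1/(-6501 + 22*I*sqrt(15)) (f = 1/(sqrt(-7260) - 6501) = 1/(22*I*sqrt(15) - 6501) = 1/(-6501 + 22*I*sqrt(15)) ≈ -0.0001538 - 2.016e-6*I)
f*T(-4, g(-4)) = (-197/1280917 - 2*I*sqrt(15)/3842751)*(3 - 4*(1 + 2*(-4))) = (-197/1280917 - 2*I*sqrt(15)/3842751)*(3 - 4*(1 - 8)) = (-197/1280917 - 2*I*sqrt(15)/3842751)*(3 - 4*(-7)) = (-197/1280917 - 2*I*sqrt(15)/3842751)*(3 + 28) = (-197/1280917 - 2*I*sqrt(15)/3842751)*31 = -6107/1280917 - 62*I*sqrt(15)/3842751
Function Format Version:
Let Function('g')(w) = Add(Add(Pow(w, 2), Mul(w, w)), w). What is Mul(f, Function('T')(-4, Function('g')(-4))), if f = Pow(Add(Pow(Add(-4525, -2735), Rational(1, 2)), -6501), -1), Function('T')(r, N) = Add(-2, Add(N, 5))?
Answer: Add(Rational(-6107, 1280917), Mul(Rational(-62, 3842751), I, Pow(15, Rational(1, 2)))) ≈ Add(-0.0047677, Mul(-6.2488e-5, I))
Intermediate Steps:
Function('g')(w) = Add(w, Mul(2, Pow(w, 2))) (Function('g')(w) = Add(Add(Pow(w, 2), Pow(w, 2)), w) = Add(Mul(2, Pow(w, 2)), w) = Add(w, Mul(2, Pow(w, 2))))
Function('T')(r, N) = Add(3, N) (Function('T')(r, N) = Add(-2, Add(5, N)) = Add(3, N))
f = Pow(Add(-6501, Mul(22, I, Pow(15, Rational(1, 2)))), -1) (f = Pow(Add(Pow(-7260, Rational(1, 2)), -6501), -1) = Pow(Add(Mul(22, I, Pow(15, Rational(1, 2))), -6501), -1) = Pow(Add(-6501, Mul(22, I, Pow(15, Rational(1, 2)))), -1) ≈ Add(-0.00015380, Mul(-2.016e-6, I)))
Mul(f, Function('T')(-4, Function('g')(-4))) = Mul(Add(Rational(-197, 1280917), Mul(Rational(-2, 3842751), I, Pow(15, Rational(1, 2)))), Add(3, Mul(-4, Add(1, Mul(2, -4))))) = Mul(Add(Rational(-197, 1280917), Mul(Rational(-2, 3842751), I, Pow(15, Rational(1, 2)))), Add(3, Mul(-4, Add(1, -8)))) = Mul(Add(Rational(-197, 1280917), Mul(Rational(-2, 3842751), I, Pow(15, Rational(1, 2)))), Add(3, Mul(-4, -7))) = Mul(Add(Rational(-197, 1280917), Mul(Rational(-2, 3842751), I, Pow(15, Rational(1, 2)))), Add(3, 28)) = Mul(Add(Rational(-197, 1280917), Mul(Rational(-2, 3842751), I, Pow(15, Rational(1, 2)))), 31) = Add(Rational(-6107, 1280917), Mul(Rational(-62, 3842751), I, Pow(15, Rational(1, 2))))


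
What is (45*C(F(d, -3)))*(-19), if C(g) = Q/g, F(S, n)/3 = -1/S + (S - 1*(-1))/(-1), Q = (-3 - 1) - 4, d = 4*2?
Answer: -18240/73 ≈ -249.86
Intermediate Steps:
d = 8
Q = -8 (Q = -4 - 4 = -8)
F(S, n) = -3 - 3*S - 3/S (F(S, n) = 3*(-1/S + (S - 1*(-1))/(-1)) = 3*(-1/S + (S + 1)*(-1)) = 3*(-1/S + (1 + S)*(-1)) = 3*(-1/S + (-1 - S)) = 3*(-1 - S - 1/S) = -3 - 3*S - 3/S)
C(g) = -8/g
(45*C(F(d, -3)))*(-19) = (45*(-8/(-3 - 3*8 - 3/8)))*(-19) = (45*(-8/(-3 - 24 - 3*⅛)))*(-19) = (45*(-8/(-3 - 24 - 3/8)))*(-19) = (45*(-8/(-219/8)))*(-19) = (45*(-8*(-8/219)))*(-19) = (45*(64/219))*(-19) = (960/73)*(-19) = -18240/73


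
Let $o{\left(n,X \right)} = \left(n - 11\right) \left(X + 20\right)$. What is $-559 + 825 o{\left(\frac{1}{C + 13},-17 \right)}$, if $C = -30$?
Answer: $- \frac{474803}{17} \approx -27930.0$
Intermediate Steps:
$o{\left(n,X \right)} = \left(-11 + n\right) \left(20 + X\right)$
$-559 + 825 o{\left(\frac{1}{C + 13},-17 \right)} = -559 + 825 \left(-220 - -187 + \frac{20}{-30 + 13} - \frac{17}{-30 + 13}\right) = -559 + 825 \left(-220 + 187 + \frac{20}{-17} - \frac{17}{-17}\right) = -559 + 825 \left(-220 + 187 + 20 \left(- \frac{1}{17}\right) - -1\right) = -559 + 825 \left(-220 + 187 - \frac{20}{17} + 1\right) = -559 + 825 \left(- \frac{564}{17}\right) = -559 - \frac{465300}{17} = - \frac{474803}{17}$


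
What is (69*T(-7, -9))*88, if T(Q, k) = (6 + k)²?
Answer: 54648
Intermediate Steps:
(69*T(-7, -9))*88 = (69*(6 - 9)²)*88 = (69*(-3)²)*88 = (69*9)*88 = 621*88 = 54648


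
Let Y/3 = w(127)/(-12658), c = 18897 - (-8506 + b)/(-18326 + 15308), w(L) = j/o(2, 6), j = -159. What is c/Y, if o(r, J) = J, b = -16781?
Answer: 240526721074/79977 ≈ 3.0074e+6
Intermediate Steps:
w(L) = -53/2 (w(L) = -159/6 = -159*⅙ = -53/2)
c = 19001953/1006 (c = 18897 - (-8506 - 16781)/(-18326 + 15308) = 18897 - (-25287)/(-3018) = 18897 - (-25287)*(-1)/3018 = 18897 - 1*8429/1006 = 18897 - 8429/1006 = 19001953/1006 ≈ 18889.)
Y = 159/25316 (Y = 3*(-53/2/(-12658)) = 3*(-53/2*(-1/12658)) = 3*(53/25316) = 159/25316 ≈ 0.0062806)
c/Y = 19001953/(1006*(159/25316)) = (19001953/1006)*(25316/159) = 240526721074/79977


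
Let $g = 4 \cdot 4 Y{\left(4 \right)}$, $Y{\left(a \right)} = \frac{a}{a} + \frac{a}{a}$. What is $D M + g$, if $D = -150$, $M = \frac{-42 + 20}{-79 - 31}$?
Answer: $2$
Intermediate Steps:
$M = \frac{1}{5}$ ($M = - \frac{22}{-110} = \left(-22\right) \left(- \frac{1}{110}\right) = \frac{1}{5} \approx 0.2$)
$Y{\left(a \right)} = 2$ ($Y{\left(a \right)} = 1 + 1 = 2$)
$g = 32$ ($g = 4 \cdot 4 \cdot 2 = 16 \cdot 2 = 32$)
$D M + g = \left(-150\right) \frac{1}{5} + 32 = -30 + 32 = 2$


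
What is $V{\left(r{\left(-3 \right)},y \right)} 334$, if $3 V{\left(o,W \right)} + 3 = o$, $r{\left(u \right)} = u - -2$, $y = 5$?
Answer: $- \frac{1336}{3} \approx -445.33$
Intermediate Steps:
$r{\left(u \right)} = 2 + u$ ($r{\left(u \right)} = u + 2 = 2 + u$)
$V{\left(o,W \right)} = -1 + \frac{o}{3}$
$V{\left(r{\left(-3 \right)},y \right)} 334 = \left(-1 + \frac{2 - 3}{3}\right) 334 = \left(-1 + \frac{1}{3} \left(-1\right)\right) 334 = \left(-1 - \frac{1}{3}\right) 334 = \left(- \frac{4}{3}\right) 334 = - \frac{1336}{3}$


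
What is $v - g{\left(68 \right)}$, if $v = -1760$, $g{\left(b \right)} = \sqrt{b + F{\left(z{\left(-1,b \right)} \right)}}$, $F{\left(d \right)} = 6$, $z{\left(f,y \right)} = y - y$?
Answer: $-1760 - \sqrt{74} \approx -1768.6$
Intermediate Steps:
$z{\left(f,y \right)} = 0$
$g{\left(b \right)} = \sqrt{6 + b}$ ($g{\left(b \right)} = \sqrt{b + 6} = \sqrt{6 + b}$)
$v - g{\left(68 \right)} = -1760 - \sqrt{6 + 68} = -1760 - \sqrt{74}$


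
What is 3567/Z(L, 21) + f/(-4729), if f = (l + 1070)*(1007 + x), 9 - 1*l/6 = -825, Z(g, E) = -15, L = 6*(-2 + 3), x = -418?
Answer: -23510711/23645 ≈ -994.32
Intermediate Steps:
L = 6 (L = 6*1 = 6)
l = 5004 (l = 54 - 6*(-825) = 54 + 4950 = 5004)
f = 3577586 (f = (5004 + 1070)*(1007 - 418) = 6074*589 = 3577586)
3567/Z(L, 21) + f/(-4729) = 3567/(-15) + 3577586/(-4729) = 3567*(-1/15) + 3577586*(-1/4729) = -1189/5 - 3577586/4729 = -23510711/23645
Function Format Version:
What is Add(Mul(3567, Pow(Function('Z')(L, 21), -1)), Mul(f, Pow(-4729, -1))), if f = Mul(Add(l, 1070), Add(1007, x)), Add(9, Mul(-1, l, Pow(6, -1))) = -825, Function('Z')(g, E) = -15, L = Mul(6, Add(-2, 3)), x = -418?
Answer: Rational(-23510711, 23645) ≈ -994.32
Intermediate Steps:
L = 6 (L = Mul(6, 1) = 6)
l = 5004 (l = Add(54, Mul(-6, -825)) = Add(54, 4950) = 5004)
f = 3577586 (f = Mul(Add(5004, 1070), Add(1007, -418)) = Mul(6074, 589) = 3577586)
Add(Mul(3567, Pow(Function('Z')(L, 21), -1)), Mul(f, Pow(-4729, -1))) = Add(Mul(3567, Pow(-15, -1)), Mul(3577586, Pow(-4729, -1))) = Add(Mul(3567, Rational(-1, 15)), Mul(3577586, Rational(-1, 4729))) = Add(Rational(-1189, 5), Rational(-3577586, 4729)) = Rational(-23510711, 23645)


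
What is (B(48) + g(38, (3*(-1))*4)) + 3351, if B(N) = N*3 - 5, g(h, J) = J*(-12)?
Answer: 3634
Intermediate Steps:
g(h, J) = -12*J
B(N) = -5 + 3*N (B(N) = 3*N - 5 = -5 + 3*N)
(B(48) + g(38, (3*(-1))*4)) + 3351 = ((-5 + 3*48) - 12*3*(-1)*4) + 3351 = ((-5 + 144) - (-36)*4) + 3351 = (139 - 12*(-12)) + 3351 = (139 + 144) + 3351 = 283 + 3351 = 3634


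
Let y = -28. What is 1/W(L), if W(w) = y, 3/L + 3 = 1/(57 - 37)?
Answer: -1/28 ≈ -0.035714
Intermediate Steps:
L = -60/59 (L = 3/(-3 + 1/(57 - 37)) = 3/(-3 + 1/20) = 3/(-59/20) = 3*(-20/59) = -60/59 ≈ -1.0169)
W(w) = -28
1/W(L) = 1/(-28) = -1/28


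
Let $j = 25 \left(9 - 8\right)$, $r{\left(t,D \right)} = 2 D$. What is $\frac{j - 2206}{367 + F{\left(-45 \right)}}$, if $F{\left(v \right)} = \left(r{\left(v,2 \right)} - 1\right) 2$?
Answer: $- \frac{2181}{373} \approx -5.8472$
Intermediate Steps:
$j = 25$ ($j = 25 \cdot 1 = 25$)
$F{\left(v \right)} = 6$ ($F{\left(v \right)} = \left(2 \cdot 2 - 1\right) 2 = \left(4 - 1\right) 2 = 3 \cdot 2 = 6$)
$\frac{j - 2206}{367 + F{\left(-45 \right)}} = \frac{25 - 2206}{367 + 6} = - \frac{2181}{373}$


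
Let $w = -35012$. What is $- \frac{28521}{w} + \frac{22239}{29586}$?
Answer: $\frac{270409029}{172644172} \approx 1.5663$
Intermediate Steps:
$- \frac{28521}{w} + \frac{22239}{29586} = - \frac{28521}{-35012} + \frac{22239}{29586} = \left(-28521\right) \left(- \frac{1}{35012}\right) + 22239 \cdot \frac{1}{29586} = \frac{28521}{35012} + \frac{7413}{9862} = \frac{270409029}{172644172}$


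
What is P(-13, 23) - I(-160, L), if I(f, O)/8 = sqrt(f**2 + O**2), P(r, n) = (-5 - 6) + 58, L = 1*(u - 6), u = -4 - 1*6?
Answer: 47 - 128*sqrt(101) ≈ -1239.4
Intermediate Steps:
u = -10 (u = -4 - 6 = -10)
L = -16 (L = 1*(-10 - 6) = 1*(-16) = -16)
P(r, n) = 47 (P(r, n) = -11 + 58 = 47)
I(f, O) = 8*sqrt(O**2 + f**2) (I(f, O) = 8*sqrt(f**2 + O**2) = 8*sqrt(O**2 + f**2))
P(-13, 23) - I(-160, L) = 47 - 8*sqrt((-16)**2 + (-160)**2) = 47 - 8*sqrt(256 + 25600) = 47 - 8*sqrt(25856) = 47 - 8*16*sqrt(101) = 47 - 128*sqrt(101)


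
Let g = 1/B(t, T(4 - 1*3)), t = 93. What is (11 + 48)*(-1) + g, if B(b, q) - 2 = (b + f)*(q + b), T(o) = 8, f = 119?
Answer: -1263425/21414 ≈ -59.000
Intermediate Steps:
B(b, q) = 2 + (119 + b)*(b + q) (B(b, q) = 2 + (b + 119)*(q + b) = 2 + (119 + b)*(b + q))
g = 1/21414 (g = 1/(2 + 93² + 119*93 + 119*8 + 93*8) = 1/(2 + 8649 + 11067 + 952 + 744) = 1/21414 ≈ 4.6698e-5)
(11 + 48)*(-1) + g = (11 + 48)*(-1) + 1/21414 = 59*(-1) + 1/21414 = -59 + 1/21414 = -1263425/21414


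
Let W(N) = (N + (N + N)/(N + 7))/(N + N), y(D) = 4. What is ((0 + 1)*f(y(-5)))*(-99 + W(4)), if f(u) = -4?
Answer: 4330/11 ≈ 393.64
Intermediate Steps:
W(N) = (N + 2*N/(7 + N))/(2*N) (W(N) = (N + (2*N)/(7 + N))/((2*N)) = (N + 2*N/(7 + N))*(1/(2*N)) = (N + 2*N/(7 + N))/(2*N))
((0 + 1)*f(y(-5)))*(-99 + W(4)) = ((0 + 1)*(-4))*(-99 + (9 + 4)/(2*(7 + 4))) = (1*(-4))*(-99 + (½)*13/11) = -4*(-99 + (½)*(1/11)*13) = -4*(-99 + 13/22) = -4*(-2165/22) = 4330/11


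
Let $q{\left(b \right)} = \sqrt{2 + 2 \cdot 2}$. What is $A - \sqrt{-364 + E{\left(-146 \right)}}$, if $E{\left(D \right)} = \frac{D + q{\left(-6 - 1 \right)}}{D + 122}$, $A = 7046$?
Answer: $7046 - \frac{\sqrt{-51540 - 6 \sqrt{6}}}{12} \approx 7046.0 - 18.921 i$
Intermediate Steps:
$q{\left(b \right)} = \sqrt{6}$ ($q{\left(b \right)} = \sqrt{2 + 4} = \sqrt{6}$)
$E{\left(D \right)} = \frac{D + \sqrt{6}}{122 + D}$ ($E{\left(D \right)} = \frac{D + \sqrt{6}}{D + 122} = \frac{D + \sqrt{6}}{122 + D}$)
$A - \sqrt{-364 + E{\left(-146 \right)}} = 7046 - \sqrt{-364 + \frac{-146 + \sqrt{6}}{122 - 146}} = 7046 - \sqrt{-364 + \frac{-146 + \sqrt{6}}{-24}} = 7046 - \sqrt{-364 - \frac{-146 + \sqrt{6}}{24}} = 7046 - \sqrt{-364 + \left(\frac{73}{12} - \frac{\sqrt{6}}{24}\right)} = 7046 - \sqrt{- \frac{4295}{12} - \frac{\sqrt{6}}{24}}$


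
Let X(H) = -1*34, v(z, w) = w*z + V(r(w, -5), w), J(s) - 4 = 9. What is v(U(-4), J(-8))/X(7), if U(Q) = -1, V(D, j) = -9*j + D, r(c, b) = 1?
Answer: 129/34 ≈ 3.7941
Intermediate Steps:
J(s) = 13 (J(s) = 4 + 9 = 13)
V(D, j) = D - 9*j
v(z, w) = 1 - 9*w + w*z (v(z, w) = w*z + (1 - 9*w) = 1 - 9*w + w*z)
X(H) = -34
v(U(-4), J(-8))/X(7) = (1 - 9*13 + 13*(-1))/(-34) = (1 - 117 - 13)*(-1/34) = -129*(-1/34) = 129/34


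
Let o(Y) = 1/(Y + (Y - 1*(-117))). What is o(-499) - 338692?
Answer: -298387653/881 ≈ -3.3869e+5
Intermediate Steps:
o(Y) = 1/(117 + 2*Y) (o(Y) = 1/(Y + (Y + 117)) = 1/(Y + (117 + Y)) = 1/(117 + 2*Y))
o(-499) - 338692 = 1/(117 + 2*(-499)) - 338692 = 1/(117 - 998) - 338692 = 1/(-881) - 338692 = -1/881 - 338692 = -298387653/881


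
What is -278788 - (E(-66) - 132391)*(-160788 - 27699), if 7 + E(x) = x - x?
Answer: -24955580614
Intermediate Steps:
E(x) = -7 (E(x) = -7 + (x - x) = -7 + 0 = -7)
-278788 - (E(-66) - 132391)*(-160788 - 27699) = -278788 - (-7 - 132391)*(-160788 - 27699) = -278788 - (-132398)*(-188487) = -278788 - 1*24955301826 = -278788 - 24955301826 = -24955580614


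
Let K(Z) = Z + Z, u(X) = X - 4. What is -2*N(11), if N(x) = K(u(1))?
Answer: 12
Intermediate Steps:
u(X) = -4 + X
K(Z) = 2*Z
N(x) = -6 (N(x) = 2*(-4 + 1) = 2*(-3) = -6)
-2*N(11) = -2*(-6) = 12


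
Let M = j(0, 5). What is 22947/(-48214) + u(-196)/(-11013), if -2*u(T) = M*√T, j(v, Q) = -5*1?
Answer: -22947/48214 - 35*I/11013 ≈ -0.47594 - 0.0031781*I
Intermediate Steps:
j(v, Q) = -5
M = -5
u(T) = 5*√T/2 (u(T) = -(-5)*√T/2 = 5*√T/2)
22947/(-48214) + u(-196)/(-11013) = 22947/(-48214) + (5*√(-196)/2)/(-11013) = 22947*(-1/48214) + (5*(14*I)/2)*(-1/11013) = -22947/48214 + (35*I)*(-1/11013) = -22947/48214 - 35*I/11013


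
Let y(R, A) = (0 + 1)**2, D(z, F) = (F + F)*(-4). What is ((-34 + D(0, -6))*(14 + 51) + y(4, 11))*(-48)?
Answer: -43728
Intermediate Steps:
D(z, F) = -8*F (D(z, F) = (2*F)*(-4) = -8*F)
y(R, A) = 1 (y(R, A) = 1**2 = 1)
((-34 + D(0, -6))*(14 + 51) + y(4, 11))*(-48) = ((-34 - 8*(-6))*(14 + 51) + 1)*(-48) = ((-34 + 48)*65 + 1)*(-48) = (14*65 + 1)*(-48) = (910 + 1)*(-48) = 911*(-48) = -43728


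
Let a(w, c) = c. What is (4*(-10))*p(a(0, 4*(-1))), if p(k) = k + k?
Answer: 320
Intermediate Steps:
p(k) = 2*k
(4*(-10))*p(a(0, 4*(-1))) = (4*(-10))*(2*(4*(-1))) = -80*(-4) = -40*(-8) = 320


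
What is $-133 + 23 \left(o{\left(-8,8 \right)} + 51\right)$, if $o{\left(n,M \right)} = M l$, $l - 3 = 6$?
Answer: $2696$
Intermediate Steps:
$l = 9$ ($l = 3 + 6 = 9$)
$o{\left(n,M \right)} = 9 M$ ($o{\left(n,M \right)} = M 9 = 9 M$)
$-133 + 23 \left(o{\left(-8,8 \right)} + 51\right) = -133 + 23 \left(9 \cdot 8 + 51\right) = -133 + 23 \left(72 + 51\right) = -133 + 23 \cdot 123 = -133 + 2829 = 2696$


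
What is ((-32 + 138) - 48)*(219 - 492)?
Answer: -15834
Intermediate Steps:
((-32 + 138) - 48)*(219 - 492) = (106 - 48)*(-273) = 58*(-273) = -15834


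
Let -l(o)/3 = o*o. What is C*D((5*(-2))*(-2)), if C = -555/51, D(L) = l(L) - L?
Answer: 225700/17 ≈ 13276.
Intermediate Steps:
l(o) = -3*o² (l(o) = -3*o*o = -3*o²)
D(L) = -L - 3*L² (D(L) = -3*L² - L = -L - 3*L²)
C = -185/17 (C = -555*1/51 = -185/17 ≈ -10.882)
C*D((5*(-2))*(-2)) = -185*(5*(-2))*(-2)*(-1 - 3*5*(-2)*(-2))/17 = -185*(-10*(-2))*(-1 - (-30)*(-2))/17 = -3700*(-1 - 3*20)/17 = -3700*(-1 - 60)/17 = -3700*(-61)/17 = -185/17*(-1220) = 225700/17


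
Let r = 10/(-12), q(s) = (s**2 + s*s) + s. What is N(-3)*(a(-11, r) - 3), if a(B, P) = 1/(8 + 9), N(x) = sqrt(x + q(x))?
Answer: -100*sqrt(3)/17 ≈ -10.189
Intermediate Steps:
q(s) = s + 2*s**2 (q(s) = (s**2 + s**2) + s = 2*s**2 + s = s + 2*s**2)
r = -5/6 (r = 10*(-1/12) = -5/6 ≈ -0.83333)
N(x) = sqrt(x + x*(1 + 2*x))
a(B, P) = 1/17
N(-3)*(a(-11, r) - 3) = (sqrt(2)*sqrt(-3*(1 - 3)))*(1/17 - 3) = (sqrt(2)*sqrt(-3*(-2)))*(-50/17) = (sqrt(2)*sqrt(6))*(-50/17) = (2*sqrt(3))*(-50/17) = -100*sqrt(3)/17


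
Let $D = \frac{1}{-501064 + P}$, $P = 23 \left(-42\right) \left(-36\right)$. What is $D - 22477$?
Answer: $- \frac{10480755377}{466288} \approx -22477.0$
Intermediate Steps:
$P = 34776$ ($P = \left(-966\right) \left(-36\right) = 34776$)
$D = - \frac{1}{466288}$ ($D = \frac{1}{-501064 + 34776} = \frac{1}{-466288} = - \frac{1}{466288} \approx -2.1446 \cdot 10^{-6}$)
$D - 22477 = - \frac{1}{466288} - 22477 = - \frac{10480755377}{466288}$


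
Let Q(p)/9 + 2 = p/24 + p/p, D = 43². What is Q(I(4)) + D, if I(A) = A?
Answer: 3683/2 ≈ 1841.5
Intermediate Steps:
D = 1849
Q(p) = -9 + 3*p/8 (Q(p) = -18 + 9*(p/24 + p/p) = -18 + 9*(p*(1/24) + 1) = -18 + 9*(p/24 + 1) = -18 + 9*(1 + p/24) = -18 + (9 + 3*p/8) = -9 + 3*p/8)
Q(I(4)) + D = (-9 + (3/8)*4) + 1849 = (-9 + 3/2) + 1849 = -15/2 + 1849 = 3683/2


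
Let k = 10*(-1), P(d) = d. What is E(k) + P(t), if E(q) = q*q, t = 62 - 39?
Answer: 123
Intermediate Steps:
t = 23
k = -10
E(q) = q²
E(k) + P(t) = (-10)² + 23 = 100 + 23 = 123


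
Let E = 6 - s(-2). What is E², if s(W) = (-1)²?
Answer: 25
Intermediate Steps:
s(W) = 1
E = 5 (E = 6 - 1*1 = 6 - 1 = 5)
E² = 5² = 25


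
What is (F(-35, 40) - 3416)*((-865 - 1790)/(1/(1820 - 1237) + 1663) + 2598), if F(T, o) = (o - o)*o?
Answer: -859906631220/96953 ≈ -8.8693e+6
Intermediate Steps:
F(T, o) = 0 (F(T, o) = 0*o = 0)
(F(-35, 40) - 3416)*((-865 - 1790)/(1/(1820 - 1237) + 1663) + 2598) = (0 - 3416)*((-865 - 1790)/(1/(1820 - 1237) + 1663) + 2598) = -3416*(-2655/(1/583 + 1663) + 2598) = -3416*(-2655/969530/583 + 2598) = -3416*(-2655*583/969530 + 2598) = -3416*(-309573/193906 + 2598) = -3416*503458215/193906 = -859906631220/96953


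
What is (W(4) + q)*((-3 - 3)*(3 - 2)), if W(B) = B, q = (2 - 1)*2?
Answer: -36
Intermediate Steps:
q = 2 (q = 1*2 = 2)
(W(4) + q)*((-3 - 3)*(3 - 2)) = (4 + 2)*((-3 - 3)*(3 - 2)) = 6*(-6*1) = 6*(-6) = -36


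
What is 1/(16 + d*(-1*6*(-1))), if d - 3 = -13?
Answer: -1/44 ≈ -0.022727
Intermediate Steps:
d = -10 (d = 3 - 13 = -10)
1/(16 + d*(-1*6*(-1))) = 1/(16 - 10*(-1*6)*(-1)) = 1/(16 - (-60)*(-1)) = 1/(16 - 10*6) = 1/(16 - 60) = 1/(-44) = -1/44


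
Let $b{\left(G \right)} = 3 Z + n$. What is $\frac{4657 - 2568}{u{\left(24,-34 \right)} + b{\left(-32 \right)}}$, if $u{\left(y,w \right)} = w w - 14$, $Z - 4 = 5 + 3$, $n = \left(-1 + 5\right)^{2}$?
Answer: $\frac{2089}{1194} \approx 1.7496$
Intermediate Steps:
$n = 16$ ($n = 4^{2} = 16$)
$Z = 12$ ($Z = 4 + \left(5 + 3\right) = 4 + 8 = 12$)
$u{\left(y,w \right)} = -14 + w^{2}$ ($u{\left(y,w \right)} = w^{2} - 14 = -14 + w^{2}$)
$b{\left(G \right)} = 52$ ($b{\left(G \right)} = 3 \cdot 12 + 16 = 36 + 16 = 52$)
$\frac{4657 - 2568}{u{\left(24,-34 \right)} + b{\left(-32 \right)}} = \frac{4657 - 2568}{\left(-14 + \left(-34\right)^{2}\right) + 52} = \frac{2089}{\left(-14 + 1156\right) + 52} = \frac{2089}{1142 + 52} = \frac{2089}{1194}$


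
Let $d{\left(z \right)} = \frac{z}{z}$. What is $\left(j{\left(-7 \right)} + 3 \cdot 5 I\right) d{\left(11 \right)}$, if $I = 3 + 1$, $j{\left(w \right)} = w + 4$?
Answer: $57$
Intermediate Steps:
$j{\left(w \right)} = 4 + w$
$d{\left(z \right)} = 1$
$I = 4$
$\left(j{\left(-7 \right)} + 3 \cdot 5 I\right) d{\left(11 \right)} = \left(\left(4 - 7\right) + 3 \cdot 5 \cdot 4\right) 1 = \left(-3 + 15 \cdot 4\right) 1 = \left(-3 + 60\right) 1 = 57 \cdot 1 = 57$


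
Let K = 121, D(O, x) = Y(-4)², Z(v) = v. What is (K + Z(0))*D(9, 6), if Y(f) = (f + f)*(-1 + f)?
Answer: 193600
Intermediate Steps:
Y(f) = 2*f*(-1 + f) (Y(f) = (2*f)*(-1 + f) = 2*f*(-1 + f))
D(O, x) = 1600 (D(O, x) = (2*(-4)*(-1 - 4))² = (2*(-4)*(-5))² = 40² = 1600)
(K + Z(0))*D(9, 6) = (121 + 0)*1600 = 121*1600 = 193600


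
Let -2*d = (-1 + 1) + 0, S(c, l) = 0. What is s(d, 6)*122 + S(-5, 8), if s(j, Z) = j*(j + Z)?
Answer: 0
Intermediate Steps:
d = 0 (d = -((-1 + 1) + 0)/2 = -(0 + 0)/2 = -½*0 = 0)
s(j, Z) = j*(Z + j)
s(d, 6)*122 + S(-5, 8) = (0*(6 + 0))*122 + 0 = (0*6)*122 + 0 = 0*122 + 0 = 0 + 0 = 0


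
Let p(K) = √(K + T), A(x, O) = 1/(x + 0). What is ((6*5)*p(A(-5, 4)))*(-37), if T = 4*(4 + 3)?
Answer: -222*√695 ≈ -5852.6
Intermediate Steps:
T = 28 (T = 4*7 = 28)
A(x, O) = 1/x
p(K) = √(28 + K) (p(K) = √(K + 28) = √(28 + K))
((6*5)*p(A(-5, 4)))*(-37) = ((6*5)*√(28 + 1/(-5)))*(-37) = (30*√(28 - ⅕))*(-37) = (30*√(139/5))*(-37) = (30*(√695/5))*(-37) = (6*√695)*(-37) = -222*√695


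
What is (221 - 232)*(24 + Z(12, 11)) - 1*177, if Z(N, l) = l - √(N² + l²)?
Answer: -562 + 11*√265 ≈ -382.93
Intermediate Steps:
(221 - 232)*(24 + Z(12, 11)) - 1*177 = (221 - 232)*(24 + (11 - √(12² + 11²))) - 1*177 = -11*(24 + (11 - √(144 + 121))) - 177 = -11*(24 + (11 - √265)) - 177 = -11*(35 - √265) - 177 = (-385 + 11*√265) - 177 = -562 + 11*√265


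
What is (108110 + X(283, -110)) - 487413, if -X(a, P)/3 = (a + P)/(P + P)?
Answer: -83446141/220 ≈ -3.7930e+5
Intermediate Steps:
X(a, P) = -3*(P + a)/(2*P) (X(a, P) = -3*(a + P)/(P + P) = -3*(P + a)/(2*P))
(108110 + X(283, -110)) - 487413 = (108110 + (3/2)*(-1*(-110) - 1*283)/(-110)) - 487413 = (108110 + (3/2)*(-1/110)*(110 - 283)) - 487413 = (108110 + (3/2)*(-1/110)*(-173)) - 487413 = (108110 + 519/220) - 487413 = 23784719/220 - 487413 = -83446141/220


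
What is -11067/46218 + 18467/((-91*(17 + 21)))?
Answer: -74314791/13318487 ≈ -5.5798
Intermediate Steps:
-11067/46218 + 18467/((-91*(17 + 21))) = -11067*1/46218 + 18467/((-91*38)) = -3689/15406 + 18467/(-3458) = -3689/15406 + 18467*(-1/3458) = -3689/15406 - 18467/3458 = -74314791/13318487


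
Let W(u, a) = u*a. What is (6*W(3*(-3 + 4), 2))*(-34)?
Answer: -1224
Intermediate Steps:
W(u, a) = a*u
(6*W(3*(-3 + 4), 2))*(-34) = (6*(2*(3*(-3 + 4))))*(-34) = (6*(2*(3*1)))*(-34) = (6*(2*3))*(-34) = (6*6)*(-34) = 36*(-34) = -1224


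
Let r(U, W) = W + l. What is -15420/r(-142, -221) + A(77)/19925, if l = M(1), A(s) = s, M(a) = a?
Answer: 15363022/219175 ≈ 70.095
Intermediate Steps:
l = 1
r(U, W) = 1 + W (r(U, W) = W + 1 = 1 + W)
-15420/r(-142, -221) + A(77)/19925 = -15420/(1 - 221) + 77/19925 = -15420/(-220) + 77*(1/19925) = -15420*(-1/220) + 77/19925 = 771/11 + 77/19925 = 15363022/219175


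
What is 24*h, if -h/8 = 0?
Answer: 0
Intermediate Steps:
h = 0 (h = -8*0 = 0)
24*h = 24*0 = 0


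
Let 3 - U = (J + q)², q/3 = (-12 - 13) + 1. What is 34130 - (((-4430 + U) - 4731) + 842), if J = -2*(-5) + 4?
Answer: 45810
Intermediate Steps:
q = -72 (q = 3*((-12 - 13) + 1) = 3*(-25 + 1) = 3*(-24) = -72)
J = 14 (J = 10 + 4 = 14)
U = -3361 (U = 3 - (14 - 72)² = 3 - 1*(-58)² = 3 - 1*3364 = 3 - 3364 = -3361)
34130 - (((-4430 + U) - 4731) + 842) = 34130 - (((-4430 - 3361) - 4731) + 842) = 34130 - ((-7791 - 4731) + 842) = 34130 - (-12522 + 842) = 34130 - 1*(-11680) = 34130 + 11680 = 45810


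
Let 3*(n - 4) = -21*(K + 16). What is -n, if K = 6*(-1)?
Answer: 66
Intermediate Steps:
K = -6
n = -66 (n = 4 + (-21*(-6 + 16))/3 = 4 + (-21*10)/3 = 4 + (⅓)*(-210) = 4 - 70 = -66)
-n = -1*(-66) = 66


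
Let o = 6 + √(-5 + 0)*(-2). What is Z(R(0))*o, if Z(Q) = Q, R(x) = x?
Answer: 0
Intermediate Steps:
o = 6 - 2*I*√5 (o = 6 + √(-5)*(-2) = 6 + (I*√5)*(-2) = 6 - 2*I*√5 ≈ 6.0 - 4.4721*I)
Z(R(0))*o = 0*(6 - 2*I*√5) = 0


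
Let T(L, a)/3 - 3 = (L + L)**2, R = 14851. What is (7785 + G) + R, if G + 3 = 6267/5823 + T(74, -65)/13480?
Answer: 592340926621/26164680 ≈ 22639.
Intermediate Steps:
T(L, a) = 9 + 12*L**2 (T(L, a) = 9 + 3*(L + L)**2 = 9 + 3*(2*L)**2 = 9 + 3*(4*L**2) = 9 + 12*L**2)
G = 77230141/26164680 (G = -3 + (6267/5823 + (9 + 12*74**2)/13480) = -3 + (6267*(1/5823) + (9 + 12*5476)*(1/13480)) = -3 + (2089/1941 + (9 + 65712)*(1/13480)) = -3 + (2089/1941 + 65721*(1/13480)) = -3 + (2089/1941 + 65721/13480) = -3 + 155724181/26164680 = 77230141/26164680 ≈ 2.9517)
(7785 + G) + R = (7785 + 77230141/26164680) + 14851 = 203769263941/26164680 + 14851 = 592340926621/26164680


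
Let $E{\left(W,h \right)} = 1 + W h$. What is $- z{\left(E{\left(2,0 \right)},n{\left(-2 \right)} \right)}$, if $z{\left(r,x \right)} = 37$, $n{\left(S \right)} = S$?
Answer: $-37$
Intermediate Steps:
$- z{\left(E{\left(2,0 \right)},n{\left(-2 \right)} \right)} = \left(-1\right) 37 = -37$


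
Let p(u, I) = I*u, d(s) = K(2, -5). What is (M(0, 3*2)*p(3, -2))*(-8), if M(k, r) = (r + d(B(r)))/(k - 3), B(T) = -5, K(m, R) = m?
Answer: -128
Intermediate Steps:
d(s) = 2
M(k, r) = (2 + r)/(-3 + k) (M(k, r) = (r + 2)/(k - 3) = (2 + r)/(-3 + k))
(M(0, 3*2)*p(3, -2))*(-8) = (((2 + 3*2)/(-3 + 0))*(-2*3))*(-8) = (((2 + 6)/(-3))*(-6))*(-8) = (-1/3*8*(-6))*(-8) = -8/3*(-6)*(-8) = 16*(-8) = -128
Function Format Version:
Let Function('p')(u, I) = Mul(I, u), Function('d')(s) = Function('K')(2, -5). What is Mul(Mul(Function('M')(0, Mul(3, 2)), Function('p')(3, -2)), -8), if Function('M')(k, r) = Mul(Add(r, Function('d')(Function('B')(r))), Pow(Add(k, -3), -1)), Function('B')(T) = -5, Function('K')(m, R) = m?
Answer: -128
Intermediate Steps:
Function('d')(s) = 2
Function('M')(k, r) = Mul(Pow(Add(-3, k), -1), Add(2, r)) (Function('M')(k, r) = Mul(Add(r, 2), Pow(Add(k, -3), -1)) = Mul(Add(2, r), Pow(Add(-3, k), -1)) = Mul(Pow(Add(-3, k), -1), Add(2, r)))
Mul(Mul(Function('M')(0, Mul(3, 2)), Function('p')(3, -2)), -8) = Mul(Mul(Mul(Pow(Add(-3, 0), -1), Add(2, Mul(3, 2))), Mul(-2, 3)), -8) = Mul(Mul(Mul(Pow(-3, -1), Add(2, 6)), -6), -8) = Mul(Mul(Mul(Rational(-1, 3), 8), -6), -8) = Mul(Mul(Rational(-8, 3), -6), -8) = Mul(16, -8) = -128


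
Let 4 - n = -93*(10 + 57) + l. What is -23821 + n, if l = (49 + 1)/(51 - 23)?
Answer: -246229/14 ≈ -17588.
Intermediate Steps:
l = 25/14 (l = 50/28 = 50*(1/28) = 25/14 ≈ 1.7857)
n = 87265/14 (n = 4 - (-93*(10 + 57) + 25/14) = 4 - (-93*67 + 25/14) = 4 - (-6231 + 25/14) = 4 - 1*(-87209/14) = 4 + 87209/14 = 87265/14 ≈ 6233.2)
-23821 + n = -23821 + 87265/14 = -246229/14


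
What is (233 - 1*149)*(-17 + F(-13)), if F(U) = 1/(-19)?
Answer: -27216/19 ≈ -1432.4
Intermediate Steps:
F(U) = -1/19
(233 - 1*149)*(-17 + F(-13)) = (233 - 1*149)*(-17 - 1/19) = (233 - 149)*(-324/19) = 84*(-324/19) = -27216/19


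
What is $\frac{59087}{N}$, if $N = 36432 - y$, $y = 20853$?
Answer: $\frac{59087}{15579} \approx 3.7927$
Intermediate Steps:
$N = 15579$ ($N = 36432 - 20853 = 15579$)
$\frac{59087}{N} = \frac{59087}{15579}$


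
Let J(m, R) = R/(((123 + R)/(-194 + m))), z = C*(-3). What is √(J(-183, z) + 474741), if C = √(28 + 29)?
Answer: √(19464381 - 474364*√57)/√(41 - √57) ≈ 689.08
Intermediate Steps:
C = √57 ≈ 7.5498
z = -3*√57 (z = √57*(-3) = -3*√57 ≈ -22.650)
J(m, R) = R*(-194 + m)/(123 + R) (J(m, R) = R/(((123 + R)/(-194 + m))) = R*((-194 + m)/(123 + R)) = R*(-194 + m)/(123 + R))
√(J(-183, z) + 474741) = √((-3*√57)*(-194 - 183)/(123 - 3*√57) + 474741) = √(-3*√57*(-377)/(123 - 3*√57) + 474741) = √(1131*√57/(123 - 3*√57) + 474741) = √(474741 + 1131*√57/(123 - 3*√57))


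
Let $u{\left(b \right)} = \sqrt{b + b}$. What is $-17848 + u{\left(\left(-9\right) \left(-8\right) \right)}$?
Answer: $-17836$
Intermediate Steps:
$u{\left(b \right)} = \sqrt{2} \sqrt{b}$ ($u{\left(b \right)} = \sqrt{2 b} = \sqrt{2} \sqrt{b}$)
$-17848 + u{\left(\left(-9\right) \left(-8\right) \right)} = -17848 + \sqrt{2} \sqrt{\left(-9\right) \left(-8\right)} = -17848 + \sqrt{2} \sqrt{72} = -17848 + \sqrt{2} \cdot 6 \sqrt{2} = -17848 + 12 = -17836$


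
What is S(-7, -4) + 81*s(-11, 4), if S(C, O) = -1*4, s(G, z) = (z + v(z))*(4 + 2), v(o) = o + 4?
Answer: 5828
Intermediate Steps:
v(o) = 4 + o
s(G, z) = 24 + 12*z (s(G, z) = (z + (4 + z))*(4 + 2) = (4 + 2*z)*6 = 24 + 12*z)
S(C, O) = -4
S(-7, -4) + 81*s(-11, 4) = -4 + 81*(24 + 12*4) = -4 + 81*(24 + 48) = -4 + 81*72 = -4 + 5832 = 5828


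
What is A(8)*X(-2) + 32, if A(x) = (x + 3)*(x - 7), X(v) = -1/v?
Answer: 75/2 ≈ 37.500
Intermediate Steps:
A(x) = (-7 + x)*(3 + x) (A(x) = (3 + x)*(-7 + x) = (-7 + x)*(3 + x))
A(8)*X(-2) + 32 = (-21 + 8² - 4*8)*(-1/(-2)) + 32 = (-21 + 64 - 32)*(-1*(-½)) + 32 = 11*(½) + 32 = 11/2 + 32 = 75/2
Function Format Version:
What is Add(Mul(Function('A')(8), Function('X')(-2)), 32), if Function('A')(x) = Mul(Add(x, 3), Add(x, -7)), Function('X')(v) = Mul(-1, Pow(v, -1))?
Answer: Rational(75, 2) ≈ 37.500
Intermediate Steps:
Function('A')(x) = Mul(Add(-7, x), Add(3, x)) (Function('A')(x) = Mul(Add(3, x), Add(-7, x)) = Mul(Add(-7, x), Add(3, x)))
Add(Mul(Function('A')(8), Function('X')(-2)), 32) = Add(Mul(Add(-21, Pow(8, 2), Mul(-4, 8)), Mul(-1, Pow(-2, -1))), 32) = Add(Mul(Add(-21, 64, -32), Mul(-1, Rational(-1, 2))), 32) = Add(Mul(11, Rational(1, 2)), 32) = Add(Rational(11, 2), 32) = Rational(75, 2)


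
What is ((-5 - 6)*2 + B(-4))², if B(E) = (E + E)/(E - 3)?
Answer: 21316/49 ≈ 435.02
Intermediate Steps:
B(E) = 2*E/(-3 + E) (B(E) = (2*E)/(-3 + E) = 2*E/(-3 + E))
((-5 - 6)*2 + B(-4))² = ((-5 - 6)*2 + 2*(-4)/(-3 - 4))² = (-11*2 + 2*(-4)/(-7))² = (-22 + 2*(-4)*(-⅐))² = (-22 + 8/7)² = (-146/7)² = 21316/49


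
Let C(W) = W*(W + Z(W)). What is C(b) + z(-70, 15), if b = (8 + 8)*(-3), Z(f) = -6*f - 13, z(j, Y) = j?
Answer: -10966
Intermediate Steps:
Z(f) = -13 - 6*f
b = -48 (b = 16*(-3) = -48)
C(W) = W*(-13 - 5*W) (C(W) = W*(W + (-13 - 6*W)) = W*(-13 - 5*W))
C(b) + z(-70, 15) = -1*(-48)*(13 + 5*(-48)) - 70 = -1*(-48)*(13 - 240) - 70 = -1*(-48)*(-227) - 70 = -10896 - 70 = -10966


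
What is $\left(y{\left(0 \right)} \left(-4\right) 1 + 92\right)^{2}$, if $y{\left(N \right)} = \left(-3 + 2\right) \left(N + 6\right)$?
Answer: $13456$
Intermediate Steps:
$y{\left(N \right)} = -6 - N$ ($y{\left(N \right)} = - (6 + N) = -6 - N$)
$\left(y{\left(0 \right)} \left(-4\right) 1 + 92\right)^{2} = \left(\left(-6 - 0\right) \left(-4\right) 1 + 92\right)^{2} = \left(\left(-6 + 0\right) \left(-4\right) 1 + 92\right)^{2} = \left(\left(-6\right) \left(-4\right) 1 + 92\right)^{2} = \left(24 \cdot 1 + 92\right)^{2} = \left(24 + 92\right)^{2} = 116^{2} = 13456$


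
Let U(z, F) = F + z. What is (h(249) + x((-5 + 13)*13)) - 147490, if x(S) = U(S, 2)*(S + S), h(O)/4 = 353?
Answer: -124030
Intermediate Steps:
h(O) = 1412 (h(O) = 4*353 = 1412)
x(S) = 2*S*(2 + S) (x(S) = (2 + S)*(S + S) = (2 + S)*(2*S) = 2*S*(2 + S))
(h(249) + x((-5 + 13)*13)) - 147490 = (1412 + 2*((-5 + 13)*13)*(2 + (-5 + 13)*13)) - 147490 = (1412 + 2*(8*13)*(2 + 8*13)) - 147490 = (1412 + 2*104*(2 + 104)) - 147490 = (1412 + 2*104*106) - 147490 = (1412 + 22048) - 147490 = 23460 - 147490 = -124030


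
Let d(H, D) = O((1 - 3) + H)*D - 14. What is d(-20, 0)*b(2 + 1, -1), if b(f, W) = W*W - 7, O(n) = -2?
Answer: 84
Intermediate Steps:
d(H, D) = -14 - 2*D (d(H, D) = -2*D - 14 = -14 - 2*D)
b(f, W) = -7 + W² (b(f, W) = W² - 7 = -7 + W²)
d(-20, 0)*b(2 + 1, -1) = (-14 - 2*0)*(-7 + (-1)²) = (-14 + 0)*(-7 + 1) = -14*(-6) = 84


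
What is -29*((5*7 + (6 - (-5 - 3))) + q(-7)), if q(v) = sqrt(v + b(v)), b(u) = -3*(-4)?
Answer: -1421 - 29*sqrt(5) ≈ -1485.8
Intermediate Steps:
b(u) = 12
q(v) = sqrt(12 + v) (q(v) = sqrt(v + 12) = sqrt(12 + v))
-29*((5*7 + (6 - (-5 - 3))) + q(-7)) = -29*((5*7 + (6 - (-5 - 3))) + sqrt(12 - 7)) = -29*((35 + (6 - 1*(-8))) + sqrt(5)) = -29*((35 + (6 + 8)) + sqrt(5)) = -29*((35 + 14) + sqrt(5)) = -29*(49 + sqrt(5)) = -1421 - 29*sqrt(5)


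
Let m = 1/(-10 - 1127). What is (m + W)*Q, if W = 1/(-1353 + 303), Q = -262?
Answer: 31833/66325 ≈ 0.47995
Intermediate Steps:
W = -1/1050 (W = 1/(-1050) = -1/1050 ≈ -0.00095238)
m = -1/1137 (m = 1/(-1137) = -1/1137 ≈ -0.00087951)
(m + W)*Q = (-1/1137 - 1/1050)*(-262) = -243/132650*(-262) = 31833/66325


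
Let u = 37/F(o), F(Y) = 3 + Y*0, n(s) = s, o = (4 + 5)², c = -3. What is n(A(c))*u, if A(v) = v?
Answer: -37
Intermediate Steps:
o = 81 (o = 9² = 81)
F(Y) = 3 (F(Y) = 3 + 0 = 3)
u = 37/3 ≈ 12.333
n(A(c))*u = -3*37/3 = -37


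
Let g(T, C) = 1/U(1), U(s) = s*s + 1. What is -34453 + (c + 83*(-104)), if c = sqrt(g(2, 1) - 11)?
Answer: -43085 + I*sqrt(42)/2 ≈ -43085.0 + 3.2404*I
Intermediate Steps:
U(s) = 1 + s**2 (U(s) = s**2 + 1 = 1 + s**2)
g(T, C) = 1/2 (g(T, C) = 1/(1 + 1**2) = 1/(1 + 1) = 1/2)
c = I*sqrt(42)/2 (c = sqrt(1/2 - 11) = sqrt(-21/2) = I*sqrt(42)/2 ≈ 3.2404*I)
-34453 + (c + 83*(-104)) = -34453 + (I*sqrt(42)/2 + 83*(-104)) = -34453 + (I*sqrt(42)/2 - 8632) = -34453 + (-8632 + I*sqrt(42)/2) = -43085 + I*sqrt(42)/2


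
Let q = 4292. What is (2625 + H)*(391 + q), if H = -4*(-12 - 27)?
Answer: 13023423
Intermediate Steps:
H = 156 (H = -4*(-39) = 156)
(2625 + H)*(391 + q) = (2625 + 156)*(391 + 4292) = 2781*4683 = 13023423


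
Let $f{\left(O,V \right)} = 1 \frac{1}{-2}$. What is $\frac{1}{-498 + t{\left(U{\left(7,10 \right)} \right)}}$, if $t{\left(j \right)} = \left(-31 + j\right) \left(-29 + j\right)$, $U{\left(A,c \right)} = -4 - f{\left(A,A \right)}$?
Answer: $\frac{4}{2493} \approx 0.0016045$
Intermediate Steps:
$f{\left(O,V \right)} = - \frac{1}{2}$ ($f{\left(O,V \right)} = 1 \left(- \frac{1}{2}\right) = - \frac{1}{2}$)
$U{\left(A,c \right)} = - \frac{7}{2}$ ($U{\left(A,c \right)} = -4 - - \frac{1}{2} = -4 + \frac{1}{2} = - \frac{7}{2}$)
$\frac{1}{-498 + t{\left(U{\left(7,10 \right)} \right)}} = \frac{1}{-498 + \left(899 + \left(- \frac{7}{2}\right)^{2} - -210\right)} = \frac{1}{-498 + \left(899 + \frac{49}{4} + 210\right)} = \frac{1}{-498 + \frac{4485}{4}} = \frac{1}{\frac{2493}{4}} = \frac{4}{2493}$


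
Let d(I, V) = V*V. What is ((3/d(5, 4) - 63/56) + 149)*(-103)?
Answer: -244007/16 ≈ -15250.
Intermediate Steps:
d(I, V) = V**2
((3/d(5, 4) - 63/56) + 149)*(-103) = ((3/(4**2) - 63/56) + 149)*(-103) = ((3/16 - 63*1/56) + 149)*(-103) = ((3*(1/16) - 9/8) + 149)*(-103) = ((3/16 - 9/8) + 149)*(-103) = (-15/16 + 149)*(-103) = (2369/16)*(-103) = -244007/16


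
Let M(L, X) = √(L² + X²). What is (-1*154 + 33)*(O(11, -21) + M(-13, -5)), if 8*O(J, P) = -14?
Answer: 847/4 - 121*√194 ≈ -1473.6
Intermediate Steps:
O(J, P) = -7/4 (O(J, P) = (⅛)*(-14) = -7/4)
(-1*154 + 33)*(O(11, -21) + M(-13, -5)) = (-1*154 + 33)*(-7/4 + √((-13)² + (-5)²)) = (-154 + 33)*(-7/4 + √(169 + 25)) = -121*(-7/4 + √194) = 847/4 - 121*√194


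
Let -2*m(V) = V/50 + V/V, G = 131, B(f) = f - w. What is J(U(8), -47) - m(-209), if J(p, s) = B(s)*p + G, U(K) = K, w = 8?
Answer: -31059/100 ≈ -310.59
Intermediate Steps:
B(f) = -8 + f (B(f) = f - 1*8 = f - 8 = -8 + f)
m(V) = -1/2 - V/100 (m(V) = -(V/50 + V/V)/2 = -(V*(1/50) + 1)/2 = -(V/50 + 1)/2 = -(1 + V/50)/2 = -1/2 - V/100)
J(p, s) = 131 + p*(-8 + s) (J(p, s) = (-8 + s)*p + 131 = p*(-8 + s) + 131 = 131 + p*(-8 + s))
J(U(8), -47) - m(-209) = (131 + 8*(-8 - 47)) - (-1/2 - 1/100*(-209)) = (131 + 8*(-55)) - (-1/2 + 209/100) = (131 - 440) - 1*159/100 = -309 - 159/100 = -31059/100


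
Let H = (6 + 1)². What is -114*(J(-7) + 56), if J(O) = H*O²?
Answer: -280098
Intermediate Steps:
H = 49 (H = 7² = 49)
J(O) = 49*O²
-114*(J(-7) + 56) = -114*(49*(-7)² + 56) = -114*(49*49 + 56) = -114*(2401 + 56) = -114*2457 = -280098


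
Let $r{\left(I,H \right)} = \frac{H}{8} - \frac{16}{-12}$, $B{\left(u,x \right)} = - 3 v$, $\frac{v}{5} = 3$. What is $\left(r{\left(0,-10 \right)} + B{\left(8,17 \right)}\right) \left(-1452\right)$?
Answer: $65219$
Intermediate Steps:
$v = 15$ ($v = 5 \cdot 3 = 15$)
$B{\left(u,x \right)} = -45$ ($B{\left(u,x \right)} = \left(-3\right) 15 = -45$)
$r{\left(I,H \right)} = \frac{4}{3} + \frac{H}{8}$ ($r{\left(I,H \right)} = H \frac{1}{8} - - \frac{4}{3} = \frac{H}{8} + \frac{4}{3} = \frac{4}{3} + \frac{H}{8}$)
$\left(r{\left(0,-10 \right)} + B{\left(8,17 \right)}\right) \left(-1452\right) = \left(\left(\frac{4}{3} + \frac{1}{8} \left(-10\right)\right) - 45\right) \left(-1452\right) = \left(\left(\frac{4}{3} - \frac{5}{4}\right) - 45\right) \left(-1452\right) = \left(\frac{1}{12} - 45\right) \left(-1452\right) = \left(- \frac{539}{12}\right) \left(-1452\right) = 65219$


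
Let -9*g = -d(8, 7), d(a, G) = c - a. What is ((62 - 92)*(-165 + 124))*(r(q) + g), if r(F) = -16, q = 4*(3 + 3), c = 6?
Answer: -59860/3 ≈ -19953.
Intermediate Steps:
q = 24 (q = 4*6 = 24)
d(a, G) = 6 - a
g = -2/9 (g = -(-1)*(6 - 1*8)/9 = -(-1)*(6 - 8)/9 = -(-1)*(-2)/9 = -⅑*2 = -2/9 ≈ -0.22222)
((62 - 92)*(-165 + 124))*(r(q) + g) = ((62 - 92)*(-165 + 124))*(-16 - 2/9) = -30*(-41)*(-146/9) = 1230*(-146/9) = -59860/3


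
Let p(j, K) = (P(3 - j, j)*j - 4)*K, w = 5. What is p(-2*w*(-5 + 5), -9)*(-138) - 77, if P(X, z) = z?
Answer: -5045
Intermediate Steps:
p(j, K) = K*(-4 + j**2) (p(j, K) = (j*j - 4)*K = (j**2 - 4)*K = (-4 + j**2)*K = K*(-4 + j**2))
p(-2*w*(-5 + 5), -9)*(-138) - 77 = -9*(-4 + (-10*(-5 + 5))**2)*(-138) - 77 = -9*(-4 + (-10*0)**2)*(-138) - 77 = -9*(-4 + (-2*0)**2)*(-138) - 77 = -9*(-4 + 0**2)*(-138) - 77 = -9*(-4 + 0)*(-138) - 77 = -9*(-4)*(-138) - 77 = 36*(-138) - 77 = -4968 - 77 = -5045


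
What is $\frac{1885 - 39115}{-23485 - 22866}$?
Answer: $\frac{37230}{46351} \approx 0.80322$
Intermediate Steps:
$\frac{1885 - 39115}{-23485 - 22866} = - \frac{37230}{-46351} = \left(-37230\right) \left(- \frac{1}{46351}\right) = \frac{37230}{46351}$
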